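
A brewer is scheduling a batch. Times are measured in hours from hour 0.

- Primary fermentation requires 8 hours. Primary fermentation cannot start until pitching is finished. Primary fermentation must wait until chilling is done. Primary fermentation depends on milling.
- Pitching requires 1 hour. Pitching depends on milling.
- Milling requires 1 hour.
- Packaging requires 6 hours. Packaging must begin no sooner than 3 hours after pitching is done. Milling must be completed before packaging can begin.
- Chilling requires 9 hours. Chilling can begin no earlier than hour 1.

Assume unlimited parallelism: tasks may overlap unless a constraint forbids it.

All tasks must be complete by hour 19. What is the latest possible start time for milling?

8

To finish by hour 19, primary fermentation (duration 8) must start no later than hour 11.
Nothing follows packaging; the deadline of hour 19 is its only limit. It must start by 19 − 6 = hour 13.
Pitching has several dependents: primary fermentation (must start by hour 11); packaging (must start by hour 13, minus 3-hour gap → hour 10). The earliest of those limits is hour 10, so pitching must start by 10 − 1 = hour 9.
For milling: pitching (must start by hour 9); primary fermentation (must start by hour 11); packaging (must start by hour 13). The most restrictive is hour 9; with a 1-hour duration, milling must start by hour 8.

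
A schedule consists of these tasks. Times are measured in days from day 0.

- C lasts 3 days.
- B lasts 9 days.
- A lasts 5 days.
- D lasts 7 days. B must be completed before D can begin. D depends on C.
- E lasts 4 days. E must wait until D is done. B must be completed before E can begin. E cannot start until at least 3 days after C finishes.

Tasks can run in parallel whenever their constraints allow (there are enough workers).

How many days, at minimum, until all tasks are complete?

20

C has no prerequisites, so it starts at day 0 and finishes at day 3.
Nothing blocks B, so it runs from day 0 to day 9.
D needs all of B (finishes day 9); C (finishes day 3). That puts its earliest start at day 9; it finishes at 9 + 7 = day 16.
E cannot start until D (finishes day 16); B (finishes day 9); C (finishes day 3, plus 3-day gap → day 6). The controlling bound is day 16, so E finishes at 16 + 4 = day 20.
Nothing blocks A, so it runs from day 0 to day 5.
All tasks are finished once the last one completes. Finish times: A at 5, B at 9, C at 3, D at 16, E at 20. The latest is day 20.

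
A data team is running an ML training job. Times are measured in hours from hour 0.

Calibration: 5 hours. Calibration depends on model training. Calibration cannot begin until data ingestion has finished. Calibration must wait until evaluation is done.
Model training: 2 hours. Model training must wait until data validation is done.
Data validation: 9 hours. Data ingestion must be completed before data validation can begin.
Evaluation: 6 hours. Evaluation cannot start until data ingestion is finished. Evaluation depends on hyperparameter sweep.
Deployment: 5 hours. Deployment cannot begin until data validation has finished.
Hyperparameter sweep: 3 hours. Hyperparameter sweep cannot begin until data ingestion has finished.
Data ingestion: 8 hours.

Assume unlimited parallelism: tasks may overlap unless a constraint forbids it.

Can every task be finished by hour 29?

Nothing blocks data ingestion, so it runs from hour 0 to hour 8.
Hyperparameter sweep waits on data ingestion (finishes hour 8), so it starts at hour 8 and finishes at 8 + 3 = hour 11.
For evaluation: data ingestion (finishes hour 8); hyperparameter sweep (finishes hour 11). Taking the maximum gives a start of hour 11, and it finishes at 11 + 6 = hour 17.
Data validation cannot begin until data ingestion (finishes hour 8). It runs from hour 8 to 8 + 9 = hour 17.
After data validation (finishes hour 17), deployment can start at hour 17 and finishes at hour 22.
Model training cannot begin until data validation (finishes hour 17). It runs from hour 17 to 17 + 2 = hour 19.
For calibration: model training (finishes hour 19); data ingestion (finishes hour 8); evaluation (finishes hour 17). Taking the maximum gives a start of hour 19, and it finishes at 19 + 5 = hour 24.
Every task is finished by hour 24, which is no later than the deadline of 29, so the schedule is feasible.

Yes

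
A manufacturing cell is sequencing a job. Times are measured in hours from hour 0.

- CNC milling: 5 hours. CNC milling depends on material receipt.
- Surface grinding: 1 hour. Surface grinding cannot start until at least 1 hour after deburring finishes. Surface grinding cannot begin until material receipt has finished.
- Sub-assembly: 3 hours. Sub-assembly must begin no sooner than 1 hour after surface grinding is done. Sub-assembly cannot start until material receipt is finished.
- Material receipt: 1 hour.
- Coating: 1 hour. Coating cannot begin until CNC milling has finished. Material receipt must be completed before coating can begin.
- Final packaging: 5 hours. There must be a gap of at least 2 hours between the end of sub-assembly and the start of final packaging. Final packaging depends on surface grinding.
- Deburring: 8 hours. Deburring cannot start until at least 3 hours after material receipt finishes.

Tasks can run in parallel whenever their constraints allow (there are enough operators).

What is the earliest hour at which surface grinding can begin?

Material receipt has no prerequisites, so it starts at hour 0 and finishes at hour 1.
Deburring cannot begin until material receipt (finishes hour 1, plus 3-hour gap → hour 4). It runs from hour 4 to 4 + 8 = hour 12.
Surface grinding waits on deburring (finishes hour 12, plus 1-hour gap → hour 13); material receipt (finishes hour 1). The latest of these is hour 13, which is the earliest surface grinding can start.

13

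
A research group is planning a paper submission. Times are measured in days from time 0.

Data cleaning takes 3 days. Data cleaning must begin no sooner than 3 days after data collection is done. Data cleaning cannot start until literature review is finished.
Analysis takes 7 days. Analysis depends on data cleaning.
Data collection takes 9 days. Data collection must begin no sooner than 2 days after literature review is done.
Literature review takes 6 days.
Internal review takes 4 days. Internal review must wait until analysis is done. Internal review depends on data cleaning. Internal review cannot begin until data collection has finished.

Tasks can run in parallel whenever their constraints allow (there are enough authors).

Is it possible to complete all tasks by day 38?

Yes

Nothing blocks literature review, so it runs from day 0 to day 6.
After literature review (finishes day 6, plus 2-day gap → day 8), data collection can start at day 8 and finishes at day 17.
Data cleaning has to wait for data collection (finishes day 17, plus 3-day gap → day 20); literature review (finishes day 6). The latest of these is day 20, so data cleaning runs day 20 to 20 + 3 = day 23.
After data cleaning (finishes day 23), analysis can start at day 23 and finishes at day 30.
For internal review: analysis (finishes day 30); data cleaning (finishes day 23); data collection (finishes day 17). Taking the maximum gives a start of day 30, and it finishes at 30 + 4 = day 34.
Every task is finished by day 34, which is no later than the deadline of 38, so the schedule is feasible.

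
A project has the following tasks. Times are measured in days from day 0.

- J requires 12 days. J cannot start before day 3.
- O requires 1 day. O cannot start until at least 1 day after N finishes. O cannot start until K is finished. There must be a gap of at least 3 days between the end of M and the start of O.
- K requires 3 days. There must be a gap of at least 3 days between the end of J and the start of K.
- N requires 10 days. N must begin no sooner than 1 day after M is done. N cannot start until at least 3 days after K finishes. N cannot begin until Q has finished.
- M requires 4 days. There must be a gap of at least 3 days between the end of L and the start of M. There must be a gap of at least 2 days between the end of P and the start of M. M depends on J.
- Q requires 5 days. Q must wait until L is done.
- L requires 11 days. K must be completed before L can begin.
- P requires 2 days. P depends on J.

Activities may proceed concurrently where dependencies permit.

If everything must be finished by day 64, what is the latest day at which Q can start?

47

To finish by day 64, O (duration 1) must start no later than day 63.
N must finish before O (must start by day 63, minus 1-day gap → day 62). With a 10-day duration, N must start by 62 − 10 = day 52.
Q must finish before N (must start by day 52). With a 5-day duration, Q must start by 52 − 5 = day 47.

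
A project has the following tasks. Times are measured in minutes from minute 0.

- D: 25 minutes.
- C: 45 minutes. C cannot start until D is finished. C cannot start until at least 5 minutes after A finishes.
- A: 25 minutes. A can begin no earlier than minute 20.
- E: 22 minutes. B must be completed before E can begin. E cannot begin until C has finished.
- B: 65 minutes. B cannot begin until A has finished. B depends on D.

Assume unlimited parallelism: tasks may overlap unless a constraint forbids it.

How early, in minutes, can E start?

D can start immediately at minute 0; it finishes at minute 25.
A waits on its own release at minute 20, so it starts at minute 20 and finishes at 20 + 25 = minute 45.
C cannot start until D (finishes minute 25); A (finishes minute 45, plus 5-minute gap → minute 50). The controlling bound is minute 50, so C finishes at 50 + 45 = minute 95.
B has to wait for A (finishes minute 45); D (finishes minute 25). The latest of these is minute 45, so B runs minute 45 to 45 + 65 = minute 110.
E waits on B (finishes minute 110); C (finishes minute 95). The latest of these is minute 110, which is the earliest E can start.

110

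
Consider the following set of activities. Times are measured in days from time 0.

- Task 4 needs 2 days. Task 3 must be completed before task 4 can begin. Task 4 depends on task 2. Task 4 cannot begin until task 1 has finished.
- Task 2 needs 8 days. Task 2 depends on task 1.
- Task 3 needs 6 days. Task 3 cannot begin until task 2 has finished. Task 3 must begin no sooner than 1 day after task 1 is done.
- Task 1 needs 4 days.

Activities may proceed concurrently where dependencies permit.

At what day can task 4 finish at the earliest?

20

Task 1 has no prerequisites, so it starts at day 0 and finishes at day 4.
Task 2 waits on task 1 (finishes day 4), so it starts at day 4 and finishes at 4 + 8 = day 12.
Task 3 needs all of task 2 (finishes day 12); task 1 (finishes day 4, plus 1-day gap → day 5). That puts its earliest start at day 12; it finishes at 12 + 6 = day 18.
Task 4 cannot start until task 3 (finishes day 18); task 2 (finishes day 12); task 1 (finishes day 4). The controlling bound is day 18, so task 4 finishes at 18 + 2 = day 20.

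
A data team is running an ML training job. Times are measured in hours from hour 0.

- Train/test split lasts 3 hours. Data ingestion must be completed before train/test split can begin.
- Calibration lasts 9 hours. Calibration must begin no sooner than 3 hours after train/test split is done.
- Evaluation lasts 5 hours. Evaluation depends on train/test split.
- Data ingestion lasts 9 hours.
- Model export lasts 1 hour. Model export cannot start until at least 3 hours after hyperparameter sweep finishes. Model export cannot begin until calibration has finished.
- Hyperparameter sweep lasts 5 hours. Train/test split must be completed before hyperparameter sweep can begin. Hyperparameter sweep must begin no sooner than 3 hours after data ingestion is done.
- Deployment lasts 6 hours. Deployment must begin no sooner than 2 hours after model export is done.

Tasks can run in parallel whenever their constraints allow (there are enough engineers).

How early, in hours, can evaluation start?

Data ingestion can start immediately at hour 0; it finishes at hour 9.
Train/test split waits on data ingestion (finishes hour 9), so it starts at hour 9 and finishes at 9 + 3 = hour 12.
Evaluation waits on train/test split (finishes hour 12), so the earliest it can start is hour 12.

12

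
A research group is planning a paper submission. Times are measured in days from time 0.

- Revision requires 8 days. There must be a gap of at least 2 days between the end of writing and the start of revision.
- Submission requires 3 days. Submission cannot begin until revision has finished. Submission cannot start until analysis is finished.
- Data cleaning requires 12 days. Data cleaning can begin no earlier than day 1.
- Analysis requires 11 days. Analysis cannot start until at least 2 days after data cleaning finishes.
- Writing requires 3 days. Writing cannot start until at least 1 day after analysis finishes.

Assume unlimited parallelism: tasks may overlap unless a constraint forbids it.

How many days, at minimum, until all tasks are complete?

43

Data cleaning cannot begin until its own release at day 1. It runs from day 1 to 1 + 12 = day 13.
Analysis cannot begin until data cleaning (finishes day 13, plus 2-day gap → day 15). It runs from day 15 to 15 + 11 = day 26.
After analysis (finishes day 26, plus 1-day gap → day 27), writing can start at day 27 and finishes at day 30.
Revision cannot begin until writing (finishes day 30, plus 2-day gap → day 32). It runs from day 32 to 32 + 8 = day 40.
Submission has to wait for revision (finishes day 40); analysis (finishes day 26). The latest of these is day 40, so submission runs day 40 to 40 + 3 = day 43.
All tasks are finished once the last one completes. Finish times: Data cleaning at 13, Analysis at 26, Writing at 30, Revision at 40, Submission at 43. The latest is day 43.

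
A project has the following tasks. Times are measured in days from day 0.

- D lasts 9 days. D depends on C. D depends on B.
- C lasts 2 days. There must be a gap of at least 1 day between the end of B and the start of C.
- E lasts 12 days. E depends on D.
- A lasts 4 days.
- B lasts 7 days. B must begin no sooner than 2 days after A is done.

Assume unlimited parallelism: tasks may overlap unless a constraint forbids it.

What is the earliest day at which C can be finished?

16

A can start immediately at day 0; it finishes at day 4.
B cannot begin until A (finishes day 4, plus 2-day gap → day 6). It runs from day 6 to 6 + 7 = day 13.
C waits on B (finishes day 13, plus 1-day gap → day 14), so it starts at day 14 and finishes at 14 + 2 = day 16.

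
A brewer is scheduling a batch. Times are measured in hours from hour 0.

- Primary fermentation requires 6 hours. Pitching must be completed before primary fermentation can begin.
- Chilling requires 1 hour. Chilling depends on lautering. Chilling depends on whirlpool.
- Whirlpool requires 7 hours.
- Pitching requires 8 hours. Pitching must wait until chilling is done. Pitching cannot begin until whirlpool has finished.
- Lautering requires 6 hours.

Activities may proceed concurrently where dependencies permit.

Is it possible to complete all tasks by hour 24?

Whirlpool can start immediately at hour 0; it finishes at hour 7.
Lautering can start immediately at hour 0; it finishes at hour 6.
Chilling needs all of lautering (finishes hour 6); whirlpool (finishes hour 7). That puts its earliest start at hour 7; it finishes at 7 + 1 = hour 8.
For pitching: chilling (finishes hour 8); whirlpool (finishes hour 7). Taking the maximum gives a start of hour 8, and it finishes at 8 + 8 = hour 16.
Primary fermentation cannot begin until pitching (finishes hour 16). It runs from hour 16 to 16 + 6 = hour 22.
Every task is finished by hour 22, which is no later than the deadline of 24, so the schedule is feasible.

Yes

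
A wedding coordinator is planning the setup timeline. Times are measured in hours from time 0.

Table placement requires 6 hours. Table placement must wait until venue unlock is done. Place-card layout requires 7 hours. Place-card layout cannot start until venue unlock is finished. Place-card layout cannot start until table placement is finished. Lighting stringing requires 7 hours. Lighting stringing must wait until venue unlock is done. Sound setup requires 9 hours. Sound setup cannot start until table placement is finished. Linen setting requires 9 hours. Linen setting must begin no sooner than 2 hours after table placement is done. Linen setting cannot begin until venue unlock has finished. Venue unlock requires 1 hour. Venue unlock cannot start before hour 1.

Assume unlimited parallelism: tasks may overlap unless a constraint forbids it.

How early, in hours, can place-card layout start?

Venue unlock waits on its own release at hour 1, so it starts at hour 1 and finishes at 1 + 1 = hour 2.
After venue unlock (finishes hour 2), table placement can start at hour 2 and finishes at hour 8.
Place-card layout waits on venue unlock (finishes hour 2); table placement (finishes hour 8). The latest of these is hour 8, which is the earliest place-card layout can start.

8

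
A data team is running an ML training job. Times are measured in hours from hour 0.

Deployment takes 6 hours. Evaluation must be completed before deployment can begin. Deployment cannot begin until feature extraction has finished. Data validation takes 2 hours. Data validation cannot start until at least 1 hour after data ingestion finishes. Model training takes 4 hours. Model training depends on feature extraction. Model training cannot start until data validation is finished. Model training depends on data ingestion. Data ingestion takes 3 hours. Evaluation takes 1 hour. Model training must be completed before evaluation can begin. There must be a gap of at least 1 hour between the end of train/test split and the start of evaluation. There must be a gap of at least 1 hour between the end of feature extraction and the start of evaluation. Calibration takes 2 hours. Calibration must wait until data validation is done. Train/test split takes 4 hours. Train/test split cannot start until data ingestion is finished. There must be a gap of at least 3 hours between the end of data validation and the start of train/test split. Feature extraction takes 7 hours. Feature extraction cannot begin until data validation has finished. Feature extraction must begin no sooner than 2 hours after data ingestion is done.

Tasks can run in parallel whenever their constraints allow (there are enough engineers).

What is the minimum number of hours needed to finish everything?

24

Data ingestion can start immediately at hour 0; it finishes at hour 3.
Data validation cannot begin until data ingestion (finishes hour 3, plus 1-hour gap → hour 4). It runs from hour 4 to 4 + 2 = hour 6.
After data validation (finishes hour 6), calibration can start at hour 6 and finishes at hour 8.
Train/test split needs all of data ingestion (finishes hour 3); data validation (finishes hour 6, plus 3-hour gap → hour 9). That puts its earliest start at hour 9; it finishes at 9 + 4 = hour 13.
For feature extraction: data validation (finishes hour 6); data ingestion (finishes hour 3, plus 2-hour gap → hour 5). Taking the maximum gives a start of hour 6, and it finishes at 6 + 7 = hour 13.
For model training: feature extraction (finishes hour 13); data validation (finishes hour 6); data ingestion (finishes hour 3). Taking the maximum gives a start of hour 13, and it finishes at 13 + 4 = hour 17.
Evaluation needs all of model training (finishes hour 17); train/test split (finishes hour 13, plus 1-hour gap → hour 14); feature extraction (finishes hour 13, plus 1-hour gap → hour 14). That puts its earliest start at hour 17; it finishes at 17 + 1 = hour 18.
Deployment cannot start until evaluation (finishes hour 18); feature extraction (finishes hour 13). The controlling bound is hour 18, so deployment finishes at 18 + 6 = hour 24.
All tasks are finished once the last one completes. Finish times: Data ingestion at 3, Data validation at 6, Feature extraction at 13, Train/test split at 13, Model training at 17, Evaluation at 18, Calibration at 8, Deployment at 24. The latest is hour 24.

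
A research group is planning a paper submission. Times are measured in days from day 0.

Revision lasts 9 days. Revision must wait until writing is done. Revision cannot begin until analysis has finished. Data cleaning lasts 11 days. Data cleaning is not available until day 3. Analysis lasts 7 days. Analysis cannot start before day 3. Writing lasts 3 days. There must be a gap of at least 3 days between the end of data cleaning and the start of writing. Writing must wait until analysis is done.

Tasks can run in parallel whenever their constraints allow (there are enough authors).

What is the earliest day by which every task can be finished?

29

Analysis cannot begin until its own release at day 3. It runs from day 3 to 3 + 7 = day 10.
Data cleaning cannot begin until its own release at day 3. It runs from day 3 to 3 + 11 = day 14.
Writing has to wait for data cleaning (finishes day 14, plus 3-day gap → day 17); analysis (finishes day 10). The latest of these is day 17, so writing runs day 17 to 17 + 3 = day 20.
Revision needs all of writing (finishes day 20); analysis (finishes day 10). That puts its earliest start at day 20; it finishes at 20 + 9 = day 29.
All tasks are finished once the last one completes. Finish times: Data cleaning at 14, Analysis at 10, Writing at 20, Revision at 29. The latest is day 29.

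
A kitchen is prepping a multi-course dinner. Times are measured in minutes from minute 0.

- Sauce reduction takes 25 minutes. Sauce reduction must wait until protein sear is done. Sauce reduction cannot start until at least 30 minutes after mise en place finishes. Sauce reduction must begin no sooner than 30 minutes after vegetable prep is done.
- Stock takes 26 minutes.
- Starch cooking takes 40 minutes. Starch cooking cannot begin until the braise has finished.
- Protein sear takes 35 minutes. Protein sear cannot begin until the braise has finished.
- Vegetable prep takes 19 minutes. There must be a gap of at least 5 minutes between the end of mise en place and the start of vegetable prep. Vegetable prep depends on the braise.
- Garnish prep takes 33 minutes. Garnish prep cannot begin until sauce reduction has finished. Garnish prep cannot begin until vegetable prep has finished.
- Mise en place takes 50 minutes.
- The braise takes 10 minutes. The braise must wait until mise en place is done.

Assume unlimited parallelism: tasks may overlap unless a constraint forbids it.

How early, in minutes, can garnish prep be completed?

Mise en place has no prerequisites, so it starts at minute 0 and finishes at minute 50.
After mise en place (finishes minute 50), the braise can start at minute 50 and finishes at minute 60.
Vegetable prep needs all of mise en place (finishes minute 50, plus 5-minute gap → minute 55); the braise (finishes minute 60). That puts its earliest start at minute 60; it finishes at 60 + 19 = minute 79.
Protein sear cannot begin until the braise (finishes minute 60). It runs from minute 60 to 60 + 35 = minute 95.
Sauce reduction needs all of protein sear (finishes minute 95); mise en place (finishes minute 50, plus 30-minute gap → minute 80); vegetable prep (finishes minute 79, plus 30-minute gap → minute 109). That puts its earliest start at minute 109; it finishes at 109 + 25 = minute 134.
Garnish prep has to wait for sauce reduction (finishes minute 134); vegetable prep (finishes minute 79). The latest of these is minute 134, so garnish prep runs minute 134 to 134 + 33 = minute 167.

167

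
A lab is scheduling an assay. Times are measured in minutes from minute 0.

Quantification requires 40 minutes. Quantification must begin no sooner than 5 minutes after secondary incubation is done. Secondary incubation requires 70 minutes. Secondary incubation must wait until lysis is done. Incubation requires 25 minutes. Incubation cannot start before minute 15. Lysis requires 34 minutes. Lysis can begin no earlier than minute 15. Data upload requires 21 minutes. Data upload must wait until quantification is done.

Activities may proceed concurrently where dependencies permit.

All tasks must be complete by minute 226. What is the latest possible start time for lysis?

Data upload has no dependents, so it just needs to finish by minute 226. Starting by 226 − 21 = minute 205 achieves that.
Quantification must finish before data upload (must start by minute 205). With a 40-minute duration, quantification must start by 205 − 40 = minute 165.
Secondary incubation feeds into quantification (must start by minute 165, minus 5-minute gap → minute 160); so secondary incubation must finish by minute 160 and therefore start by minute 90.
Lysis must finish before secondary incubation (must start by minute 90). With a 34-minute duration, lysis must start by 90 − 34 = minute 56.

56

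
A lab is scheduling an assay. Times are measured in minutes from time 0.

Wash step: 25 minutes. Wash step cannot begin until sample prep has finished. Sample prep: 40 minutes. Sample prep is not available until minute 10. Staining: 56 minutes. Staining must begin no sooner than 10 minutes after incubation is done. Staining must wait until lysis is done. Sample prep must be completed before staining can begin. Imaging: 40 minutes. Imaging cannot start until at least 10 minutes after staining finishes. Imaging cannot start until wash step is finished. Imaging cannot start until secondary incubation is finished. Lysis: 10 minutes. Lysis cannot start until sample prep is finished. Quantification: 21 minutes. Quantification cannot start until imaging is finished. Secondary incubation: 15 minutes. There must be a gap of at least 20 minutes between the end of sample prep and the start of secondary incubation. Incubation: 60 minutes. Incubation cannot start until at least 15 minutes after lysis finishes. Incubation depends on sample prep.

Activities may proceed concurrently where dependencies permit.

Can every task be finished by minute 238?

No

Sample prep cannot begin until its own release at minute 10. It runs from minute 10 to 10 + 40 = minute 50.
After sample prep (finishes minute 50, plus 20-minute gap → minute 70), secondary incubation can start at minute 70 and finishes at minute 85.
Wash step waits on sample prep (finishes minute 50), so it starts at minute 50 and finishes at 50 + 25 = minute 75.
Lysis cannot begin until sample prep (finishes minute 50). It runs from minute 50 to 50 + 10 = minute 60.
For incubation: lysis (finishes minute 60, plus 15-minute gap → minute 75); sample prep (finishes minute 50). Taking the maximum gives a start of minute 75, and it finishes at 75 + 60 = minute 135.
Staining needs all of incubation (finishes minute 135, plus 10-minute gap → minute 145); lysis (finishes minute 60); sample prep (finishes minute 50). That puts its earliest start at minute 145; it finishes at 145 + 56 = minute 201.
Imaging cannot start until staining (finishes minute 201, plus 10-minute gap → minute 211); wash step (finishes minute 75); secondary incubation (finishes minute 85). The controlling bound is minute 211, so imaging finishes at 211 + 40 = minute 251.
Quantification cannot begin until imaging (finishes minute 251). It runs from minute 251 to 251 + 21 = minute 272.
The earliest everything can be done is minute 272, which is after the deadline of 238, so it is not possible.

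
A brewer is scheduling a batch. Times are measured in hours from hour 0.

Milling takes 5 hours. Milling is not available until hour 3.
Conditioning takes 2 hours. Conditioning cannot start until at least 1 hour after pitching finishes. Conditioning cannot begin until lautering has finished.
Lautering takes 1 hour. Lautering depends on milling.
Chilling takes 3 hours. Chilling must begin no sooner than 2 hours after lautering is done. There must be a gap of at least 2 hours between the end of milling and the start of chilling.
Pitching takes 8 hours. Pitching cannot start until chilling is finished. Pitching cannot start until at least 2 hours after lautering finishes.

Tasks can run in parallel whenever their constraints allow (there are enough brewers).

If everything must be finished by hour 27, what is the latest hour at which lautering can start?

10

Conditioning must finish by hour 27; it takes 2 hours, so it must start by 27 − 2 = hour 25.
Since conditioning (must start by hour 25, minus 1-hour gap → hour 24) depends on it, pitching must finish by hour 24. Backing off its 8-hour duration gives a latest start of hour 16.
Chilling feeds into pitching (must start by hour 16); so chilling must finish by hour 16 and therefore start by hour 13.
Lautering must finish in time for chilling (must start by hour 13, minus 2-hour gap → hour 11); pitching (must start by hour 16, minus 2-hour gap → hour 14); conditioning (must start by hour 25). The tightest is hour 11, so lautering must start by 11 − 1 = hour 10.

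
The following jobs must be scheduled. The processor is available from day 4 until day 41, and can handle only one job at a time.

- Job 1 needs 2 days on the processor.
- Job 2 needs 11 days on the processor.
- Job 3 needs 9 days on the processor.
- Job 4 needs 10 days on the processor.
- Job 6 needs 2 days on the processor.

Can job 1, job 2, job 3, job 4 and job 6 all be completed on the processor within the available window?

The processor window is 41 − 4 = 37 days.
Running back to back, the jobs need 2 + 11 + 9 + 10 + 2 = 34 days on the processor.
Since 34 ≤ 37, they fit within the window.

Yes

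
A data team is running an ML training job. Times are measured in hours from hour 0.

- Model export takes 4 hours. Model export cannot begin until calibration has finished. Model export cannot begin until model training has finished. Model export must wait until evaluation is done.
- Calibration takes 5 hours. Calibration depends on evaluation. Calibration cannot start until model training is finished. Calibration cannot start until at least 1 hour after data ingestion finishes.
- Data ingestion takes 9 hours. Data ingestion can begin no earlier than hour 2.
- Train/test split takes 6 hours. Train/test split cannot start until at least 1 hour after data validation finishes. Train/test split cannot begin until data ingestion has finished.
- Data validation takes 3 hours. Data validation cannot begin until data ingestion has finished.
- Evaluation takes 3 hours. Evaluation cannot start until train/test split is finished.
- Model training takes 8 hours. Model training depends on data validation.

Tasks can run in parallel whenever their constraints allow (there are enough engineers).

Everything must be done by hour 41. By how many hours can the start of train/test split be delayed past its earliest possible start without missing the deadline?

After its own release at hour 2, data ingestion can start at hour 2 and finishes at hour 11.
Data validation waits on data ingestion (finishes hour 11), so it starts at hour 11 and finishes at 11 + 3 = hour 14.
Train/test split needs all of data validation (finishes hour 14, plus 1-hour gap → hour 15); data ingestion (finishes hour 11). That puts its earliest start at hour 15; it finishes at 15 + 6 = hour 21.

Working backward from the deadline:
Model export has no dependents, so it just needs to finish by hour 41. Starting by 41 − 4 = hour 37 achieves that.
Calibration must finish before model export (must start by hour 37). With a 5-hour duration, calibration must start by 37 − 5 = hour 32.
For evaluation: calibration (must start by hour 32); model export (must start by hour 37). The most restrictive is hour 32; with a 3-hour duration, evaluation must start by hour 29.
Since evaluation (must start by hour 29) depends on it, train/test split must finish by hour 29. Backing off its 6-hour duration gives a latest start of hour 23.
So train/test split can start as early as hour 15 and as late as hour 23, giving 23 − 15 = 8 hours of slack.

8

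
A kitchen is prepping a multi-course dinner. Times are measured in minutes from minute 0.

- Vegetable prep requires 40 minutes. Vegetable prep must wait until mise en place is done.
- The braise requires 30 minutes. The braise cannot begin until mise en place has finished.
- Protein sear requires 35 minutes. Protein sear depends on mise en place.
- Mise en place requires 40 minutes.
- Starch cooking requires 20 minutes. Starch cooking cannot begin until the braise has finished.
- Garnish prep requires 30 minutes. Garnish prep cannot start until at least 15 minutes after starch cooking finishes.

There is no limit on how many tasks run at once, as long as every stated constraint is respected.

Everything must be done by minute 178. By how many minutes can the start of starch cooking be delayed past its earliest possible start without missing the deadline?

Nothing blocks mise en place, so it runs from minute 0 to minute 40.
After mise en place (finishes minute 40), the braise can start at minute 40 and finishes at minute 70.
After the braise (finishes minute 70), starch cooking can start at minute 70 and finishes at minute 90.

Working backward from the deadline:
Garnish prep must finish by minute 178; it takes 30 minutes, so it must start by 178 − 30 = minute 148.
Starch cooking feeds into garnish prep (must start by minute 148, minus 15-minute gap → minute 133); so starch cooking must finish by minute 133 and therefore start by minute 113.
So starch cooking can start as early as minute 70 and as late as minute 113, giving 113 − 70 = 43 minutes of slack.

43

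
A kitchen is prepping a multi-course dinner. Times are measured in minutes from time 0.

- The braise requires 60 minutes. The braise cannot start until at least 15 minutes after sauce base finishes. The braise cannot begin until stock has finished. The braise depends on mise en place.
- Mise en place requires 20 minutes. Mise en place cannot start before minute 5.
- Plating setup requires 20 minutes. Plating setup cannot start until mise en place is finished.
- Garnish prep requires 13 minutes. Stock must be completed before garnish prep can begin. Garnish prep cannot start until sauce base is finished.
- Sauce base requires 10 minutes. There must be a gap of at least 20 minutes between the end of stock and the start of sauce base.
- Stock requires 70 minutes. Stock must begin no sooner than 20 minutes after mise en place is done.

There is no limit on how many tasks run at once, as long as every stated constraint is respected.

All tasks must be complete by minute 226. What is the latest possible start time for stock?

To finish by minute 226, the braise (duration 60) must start no later than minute 166.
Garnish prep has no dependents, so it just needs to finish by minute 226. Starting by 226 − 13 = minute 213 achieves that.
Sauce base has several dependents: the braise (must start by minute 166, minus 15-minute gap → minute 151); garnish prep (must start by minute 213). The earliest of those limits is minute 151, so sauce base must start by 151 − 10 = minute 141.
Stock feeds sauce base (must start by minute 141, minus 20-minute gap → minute 121); the braise (must start by minute 166); garnish prep (must start by minute 213). Taking the minimum, stock must finish by minute 121 and start by 121 − 70 = minute 51.

51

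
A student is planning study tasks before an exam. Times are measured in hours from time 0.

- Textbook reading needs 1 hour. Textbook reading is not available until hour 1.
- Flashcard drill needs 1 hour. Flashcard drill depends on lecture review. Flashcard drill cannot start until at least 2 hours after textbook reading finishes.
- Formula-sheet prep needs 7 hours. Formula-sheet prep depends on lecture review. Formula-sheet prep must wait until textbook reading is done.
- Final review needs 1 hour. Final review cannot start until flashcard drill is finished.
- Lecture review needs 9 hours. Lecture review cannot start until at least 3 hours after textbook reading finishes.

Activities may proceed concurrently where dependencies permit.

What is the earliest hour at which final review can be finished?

16

After its own release at hour 1, textbook reading can start at hour 1 and finishes at hour 2.
After textbook reading (finishes hour 2, plus 3-hour gap → hour 5), lecture review can start at hour 5 and finishes at hour 14.
Flashcard drill needs all of lecture review (finishes hour 14); textbook reading (finishes hour 2, plus 2-hour gap → hour 4). That puts its earliest start at hour 14; it finishes at 14 + 1 = hour 15.
Final review waits on flashcard drill (finishes hour 15), so it starts at hour 15 and finishes at 15 + 1 = hour 16.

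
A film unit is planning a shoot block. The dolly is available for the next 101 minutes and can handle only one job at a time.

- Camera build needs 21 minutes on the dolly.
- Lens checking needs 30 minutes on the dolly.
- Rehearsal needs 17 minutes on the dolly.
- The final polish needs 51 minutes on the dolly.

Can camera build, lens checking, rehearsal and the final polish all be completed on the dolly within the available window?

Running back to back, the jobs need 21 + 30 + 17 + 51 = 119 minutes on the dolly.
Since 119 > 101, they cannot all fit.

No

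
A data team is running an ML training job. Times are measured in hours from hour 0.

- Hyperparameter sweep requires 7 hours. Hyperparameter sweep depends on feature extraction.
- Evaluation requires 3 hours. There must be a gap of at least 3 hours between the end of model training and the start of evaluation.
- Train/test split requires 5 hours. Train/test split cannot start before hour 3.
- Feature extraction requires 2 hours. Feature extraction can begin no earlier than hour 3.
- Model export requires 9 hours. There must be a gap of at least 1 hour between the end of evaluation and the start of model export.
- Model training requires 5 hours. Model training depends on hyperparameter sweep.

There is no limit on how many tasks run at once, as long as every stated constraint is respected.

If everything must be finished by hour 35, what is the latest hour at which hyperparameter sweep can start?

7

To finish by hour 35, model export (duration 9) must start no later than hour 26.
Since model export (must start by hour 26, minus 1-hour gap → hour 25) depends on it, evaluation must finish by hour 25. Backing off its 3-hour duration gives a latest start of hour 22.
Model training must finish before evaluation (must start by hour 22, minus 3-hour gap → hour 19). With a 5-hour duration, model training must start by 19 − 5 = hour 14.
Since model training (must start by hour 14) depends on it, hyperparameter sweep must finish by hour 14. Backing off its 7-hour duration gives a latest start of hour 7.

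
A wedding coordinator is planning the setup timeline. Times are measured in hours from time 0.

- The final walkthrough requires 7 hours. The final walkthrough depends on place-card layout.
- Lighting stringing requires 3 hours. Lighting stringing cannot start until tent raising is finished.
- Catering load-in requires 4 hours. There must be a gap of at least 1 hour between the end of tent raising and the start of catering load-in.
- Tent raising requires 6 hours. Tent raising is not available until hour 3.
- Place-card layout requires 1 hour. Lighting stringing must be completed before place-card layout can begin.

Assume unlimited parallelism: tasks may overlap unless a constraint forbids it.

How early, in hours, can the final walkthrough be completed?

20

Tent raising cannot begin until its own release at hour 3. It runs from hour 3 to 3 + 6 = hour 9.
After tent raising (finishes hour 9), lighting stringing can start at hour 9 and finishes at hour 12.
After lighting stringing (finishes hour 12), place-card layout can start at hour 12 and finishes at hour 13.
The final walkthrough waits on place-card layout (finishes hour 13), so it starts at hour 13 and finishes at 13 + 7 = hour 20.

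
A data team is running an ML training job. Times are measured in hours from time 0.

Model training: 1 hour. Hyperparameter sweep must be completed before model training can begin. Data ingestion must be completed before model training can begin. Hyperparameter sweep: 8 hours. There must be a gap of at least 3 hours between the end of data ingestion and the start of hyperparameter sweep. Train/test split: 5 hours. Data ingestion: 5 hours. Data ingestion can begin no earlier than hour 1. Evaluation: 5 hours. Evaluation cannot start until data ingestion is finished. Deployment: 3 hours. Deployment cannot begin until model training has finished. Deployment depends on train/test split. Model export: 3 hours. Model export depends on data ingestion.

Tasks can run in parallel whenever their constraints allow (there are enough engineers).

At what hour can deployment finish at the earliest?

21

Train/test split can start immediately at hour 0; it finishes at hour 5.
Data ingestion cannot begin until its own release at hour 1. It runs from hour 1 to 1 + 5 = hour 6.
After data ingestion (finishes hour 6, plus 3-hour gap → hour 9), hyperparameter sweep can start at hour 9 and finishes at hour 17.
For model training: hyperparameter sweep (finishes hour 17); data ingestion (finishes hour 6). Taking the maximum gives a start of hour 17, and it finishes at 17 + 1 = hour 18.
Deployment needs all of model training (finishes hour 18); train/test split (finishes hour 5). That puts its earliest start at hour 18; it finishes at 18 + 3 = hour 21.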